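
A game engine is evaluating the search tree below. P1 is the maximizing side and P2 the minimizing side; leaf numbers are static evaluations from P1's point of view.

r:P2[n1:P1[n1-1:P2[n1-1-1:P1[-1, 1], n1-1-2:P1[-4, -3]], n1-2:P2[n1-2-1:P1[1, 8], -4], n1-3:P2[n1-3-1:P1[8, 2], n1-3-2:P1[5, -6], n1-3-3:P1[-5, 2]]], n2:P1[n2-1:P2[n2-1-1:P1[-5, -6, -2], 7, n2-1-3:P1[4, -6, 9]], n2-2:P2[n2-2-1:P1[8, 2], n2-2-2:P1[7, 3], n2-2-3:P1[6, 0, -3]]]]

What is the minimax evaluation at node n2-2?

6

n2-2-1 (P1): max(8, 2) = 8
n2-2-2 (P1): max(7, 3) = 7
n2-2-3 (P1): max(6, 0, -3) = 6
n2-2 (P2): min(8, 7, 6) = 6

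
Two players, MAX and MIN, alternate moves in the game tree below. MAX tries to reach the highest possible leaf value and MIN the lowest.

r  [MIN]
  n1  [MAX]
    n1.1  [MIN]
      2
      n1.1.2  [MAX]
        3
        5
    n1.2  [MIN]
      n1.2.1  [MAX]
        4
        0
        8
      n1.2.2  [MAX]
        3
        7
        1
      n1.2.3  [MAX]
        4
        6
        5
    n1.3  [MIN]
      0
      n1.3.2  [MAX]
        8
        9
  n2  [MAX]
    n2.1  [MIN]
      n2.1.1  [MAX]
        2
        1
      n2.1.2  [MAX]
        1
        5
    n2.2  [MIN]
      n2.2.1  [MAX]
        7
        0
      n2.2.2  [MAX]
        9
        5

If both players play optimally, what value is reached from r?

n1.1.2 (MAX): max(3, 5) = 5
n1.1 (MIN): min(2, 5) = 2
n1.2.1 (MAX): max(4, 0, 8) = 8
n1.2.2 (MAX): max(3, 7, 1) = 7
n1.2.3 (MAX): max(4, 6, 5) = 6
n1.2 (MIN): min(8, 7, 6) = 6
n1.3.2 (MAX): max(8, 9) = 9
n1.3 (MIN): min(0, 9) = 0
n1 (MAX): max(2, 6, 0) = 6
n2.1.1 (MAX): max(2, 1) = 2
n2.1.2 (MAX): max(1, 5) = 5
n2.1 (MIN): min(2, 5) = 2
n2.2.1 (MAX): max(7, 0) = 7
n2.2.2 (MAX): max(9, 5) = 9
n2.2 (MIN): min(7, 9) = 7
n2 (MAX): max(2, 7) = 7
r (MIN): min(6, 7) = 6

6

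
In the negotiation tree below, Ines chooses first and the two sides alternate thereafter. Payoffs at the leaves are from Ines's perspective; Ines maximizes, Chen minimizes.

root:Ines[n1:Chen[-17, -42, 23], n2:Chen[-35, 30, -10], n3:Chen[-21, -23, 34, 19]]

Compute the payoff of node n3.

n3 (Chen): min(-21, -23, 34, 19) = -23

-23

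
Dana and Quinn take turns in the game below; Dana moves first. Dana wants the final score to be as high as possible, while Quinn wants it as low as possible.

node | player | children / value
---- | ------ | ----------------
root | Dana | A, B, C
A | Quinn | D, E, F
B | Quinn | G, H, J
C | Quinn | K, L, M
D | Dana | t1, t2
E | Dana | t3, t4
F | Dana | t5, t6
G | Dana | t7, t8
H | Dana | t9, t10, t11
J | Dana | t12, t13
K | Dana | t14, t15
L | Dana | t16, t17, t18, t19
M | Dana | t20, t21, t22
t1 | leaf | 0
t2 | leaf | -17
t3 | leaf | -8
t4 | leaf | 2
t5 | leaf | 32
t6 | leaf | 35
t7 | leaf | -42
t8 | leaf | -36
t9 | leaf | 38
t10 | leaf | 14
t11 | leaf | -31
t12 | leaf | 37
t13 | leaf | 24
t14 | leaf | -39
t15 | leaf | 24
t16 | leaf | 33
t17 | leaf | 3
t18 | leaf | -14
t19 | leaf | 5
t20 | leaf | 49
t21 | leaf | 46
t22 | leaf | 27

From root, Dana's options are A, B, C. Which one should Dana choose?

C

D (Dana): max(0, -17) = 0
E (Dana): max(-8, 2) = 2
F (Dana): max(32, 35) = 35
A (Quinn): min(0, 2, 35) = 0
G (Dana): max(-42, -36) = -36
H (Dana): max(38, 14, -31) = 38
J (Dana): max(37, 24) = 37
B (Quinn): min(-36, 38, 37) = -36
K (Dana): max(-39, 24) = 24
L (Dana): max(33, 3, -14, 5) = 33
M (Dana): max(49, 46, 27) = 49
C (Quinn): min(24, 33, 49) = 24
root (Dana): max(0, -36, 24) = 24
Dana at root wants the highest of {A=0, B=-36, C=24}, so chooses C.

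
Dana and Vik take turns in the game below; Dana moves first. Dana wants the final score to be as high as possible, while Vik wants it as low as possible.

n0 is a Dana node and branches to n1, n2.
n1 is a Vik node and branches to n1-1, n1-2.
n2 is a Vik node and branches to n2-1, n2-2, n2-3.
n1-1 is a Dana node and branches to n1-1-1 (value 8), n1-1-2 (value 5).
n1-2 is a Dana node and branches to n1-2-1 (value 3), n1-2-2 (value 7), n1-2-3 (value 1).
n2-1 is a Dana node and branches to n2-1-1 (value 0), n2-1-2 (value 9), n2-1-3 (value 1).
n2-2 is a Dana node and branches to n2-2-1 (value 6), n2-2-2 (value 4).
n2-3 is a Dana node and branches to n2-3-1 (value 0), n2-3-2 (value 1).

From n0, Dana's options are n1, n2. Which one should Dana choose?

n1-1 (Dana): max(8, 5) = 8
n1-2 (Dana): max(3, 7, 1) = 7
n1 (Vik): min(8, 7) = 7
n2-1 (Dana): max(0, 9, 1) = 9
n2-2 (Dana): max(6, 4) = 6
n2-3 (Dana): max(0, 1) = 1
n2 (Vik): min(9, 6, 1) = 1
n0 (Dana): max(7, 1) = 7
Dana at n0 wants the highest of {n1=7, n2=1}, so chooses n1.

n1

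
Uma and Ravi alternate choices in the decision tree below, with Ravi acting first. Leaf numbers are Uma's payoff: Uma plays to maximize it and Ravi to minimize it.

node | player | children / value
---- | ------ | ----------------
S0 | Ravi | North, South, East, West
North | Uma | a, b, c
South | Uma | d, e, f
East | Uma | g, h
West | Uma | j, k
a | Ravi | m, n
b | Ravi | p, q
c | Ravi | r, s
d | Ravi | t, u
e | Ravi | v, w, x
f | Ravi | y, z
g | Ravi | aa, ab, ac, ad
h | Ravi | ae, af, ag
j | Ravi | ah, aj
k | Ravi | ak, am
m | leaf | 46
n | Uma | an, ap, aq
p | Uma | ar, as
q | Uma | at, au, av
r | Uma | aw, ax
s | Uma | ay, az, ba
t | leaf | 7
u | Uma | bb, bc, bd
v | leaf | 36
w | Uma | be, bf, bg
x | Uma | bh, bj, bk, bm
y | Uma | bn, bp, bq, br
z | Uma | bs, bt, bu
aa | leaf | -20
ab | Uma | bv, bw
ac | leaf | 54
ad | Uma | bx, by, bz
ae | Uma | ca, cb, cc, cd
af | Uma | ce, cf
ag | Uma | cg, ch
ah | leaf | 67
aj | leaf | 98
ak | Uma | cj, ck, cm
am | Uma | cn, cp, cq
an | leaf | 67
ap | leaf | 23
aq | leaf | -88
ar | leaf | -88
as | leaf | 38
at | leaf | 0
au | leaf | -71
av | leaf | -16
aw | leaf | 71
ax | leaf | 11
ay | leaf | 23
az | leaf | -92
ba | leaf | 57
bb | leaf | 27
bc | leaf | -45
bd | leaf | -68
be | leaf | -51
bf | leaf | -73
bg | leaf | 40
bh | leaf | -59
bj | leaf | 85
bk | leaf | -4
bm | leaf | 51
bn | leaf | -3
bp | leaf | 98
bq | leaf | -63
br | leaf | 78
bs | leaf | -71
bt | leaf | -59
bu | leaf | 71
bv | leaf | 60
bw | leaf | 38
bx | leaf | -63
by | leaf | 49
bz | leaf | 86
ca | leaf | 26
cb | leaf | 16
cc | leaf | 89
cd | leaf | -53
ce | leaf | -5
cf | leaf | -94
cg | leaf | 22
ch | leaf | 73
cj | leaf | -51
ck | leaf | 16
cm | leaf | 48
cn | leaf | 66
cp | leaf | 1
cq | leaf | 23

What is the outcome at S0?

n (Uma): max(67, 23, -88) = 67
a (Ravi): min(46, 67) = 46
p (Uma): max(-88, 38) = 38
q (Uma): max(0, -71, -16) = 0
b (Ravi): min(38, 0) = 0
r (Uma): max(71, 11) = 71
s (Uma): max(23, -92, 57) = 57
c (Ravi): min(71, 57) = 57
North (Uma): max(46, 0, 57) = 57
u (Uma): max(27, -45, -68) = 27
d (Ravi): min(7, 27) = 7
w (Uma): max(-51, -73, 40) = 40
x (Uma): max(-59, 85, -4, 51) = 85
e (Ravi): min(36, 40, 85) = 36
y (Uma): max(-3, 98, -63, 78) = 98
z (Uma): max(-71, -59, 71) = 71
f (Ravi): min(98, 71) = 71
South (Uma): max(7, 36, 71) = 71
ab (Uma): max(60, 38) = 60
ad (Uma): max(-63, 49, 86) = 86
g (Ravi): min(-20, 60, 54, 86) = -20
ae (Uma): max(26, 16, 89, -53) = 89
af (Uma): max(-5, -94) = -5
ag (Uma): max(22, 73) = 73
h (Ravi): min(89, -5, 73) = -5
East (Uma): max(-20, -5) = -5
j (Ravi): min(67, 98) = 67
ak (Uma): max(-51, 16, 48) = 48
am (Uma): max(66, 1, 23) = 66
k (Ravi): min(48, 66) = 48
West (Uma): max(67, 48) = 67
S0 (Ravi): min(57, 71, -5, 67) = -5

-5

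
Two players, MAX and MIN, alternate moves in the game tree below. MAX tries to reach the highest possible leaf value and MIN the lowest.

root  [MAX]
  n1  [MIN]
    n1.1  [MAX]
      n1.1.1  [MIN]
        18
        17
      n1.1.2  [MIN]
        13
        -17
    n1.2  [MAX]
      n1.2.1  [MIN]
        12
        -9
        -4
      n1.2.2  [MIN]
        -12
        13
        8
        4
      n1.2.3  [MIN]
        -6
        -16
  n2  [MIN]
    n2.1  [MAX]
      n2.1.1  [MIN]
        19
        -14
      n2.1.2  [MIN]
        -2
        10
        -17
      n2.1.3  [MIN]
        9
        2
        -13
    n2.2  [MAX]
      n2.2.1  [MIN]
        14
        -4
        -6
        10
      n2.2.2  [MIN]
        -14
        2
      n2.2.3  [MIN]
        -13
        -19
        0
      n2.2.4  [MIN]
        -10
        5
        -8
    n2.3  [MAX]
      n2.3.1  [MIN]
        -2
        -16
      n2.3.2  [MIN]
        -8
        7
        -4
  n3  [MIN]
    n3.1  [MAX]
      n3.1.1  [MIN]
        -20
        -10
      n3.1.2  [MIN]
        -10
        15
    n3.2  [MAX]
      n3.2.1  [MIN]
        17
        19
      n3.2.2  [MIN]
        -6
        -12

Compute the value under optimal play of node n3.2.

17

n3.2.1 (MIN): min(17, 19) = 17
n3.2.2 (MIN): min(-6, -12) = -12
n3.2 (MAX): max(17, -12) = 17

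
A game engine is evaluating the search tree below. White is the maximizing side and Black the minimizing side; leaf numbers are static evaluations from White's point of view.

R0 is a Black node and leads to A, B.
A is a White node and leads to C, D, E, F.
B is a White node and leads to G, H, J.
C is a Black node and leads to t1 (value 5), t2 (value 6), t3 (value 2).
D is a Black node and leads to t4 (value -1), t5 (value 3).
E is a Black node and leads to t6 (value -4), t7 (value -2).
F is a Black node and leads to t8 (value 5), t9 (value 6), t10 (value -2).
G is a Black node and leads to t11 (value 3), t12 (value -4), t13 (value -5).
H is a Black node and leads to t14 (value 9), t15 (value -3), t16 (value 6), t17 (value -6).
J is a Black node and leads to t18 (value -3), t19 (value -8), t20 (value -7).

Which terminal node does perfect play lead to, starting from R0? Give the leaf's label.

t13

C (Black): min(5, 6, 2) = 2
D (Black): min(-1, 3) = -1
E (Black): min(-4, -2) = -4
F (Black): min(5, 6, -2) = -2
A (White): max(2, -1, -4, -2) = 2
G (Black): min(3, -4, -5) = -5
H (Black): min(9, -3, 6, -6) = -6
J (Black): min(-3, -8, -7) = -8
B (White): max(-5, -6, -8) = -5
R0 (Black): min(2, -5) = -5
At R0, Black picks B (lowest: -5).
At B, White picks G (highest: -5).
At G, Black picks t13 (lowest: -5).
Terminal value -5.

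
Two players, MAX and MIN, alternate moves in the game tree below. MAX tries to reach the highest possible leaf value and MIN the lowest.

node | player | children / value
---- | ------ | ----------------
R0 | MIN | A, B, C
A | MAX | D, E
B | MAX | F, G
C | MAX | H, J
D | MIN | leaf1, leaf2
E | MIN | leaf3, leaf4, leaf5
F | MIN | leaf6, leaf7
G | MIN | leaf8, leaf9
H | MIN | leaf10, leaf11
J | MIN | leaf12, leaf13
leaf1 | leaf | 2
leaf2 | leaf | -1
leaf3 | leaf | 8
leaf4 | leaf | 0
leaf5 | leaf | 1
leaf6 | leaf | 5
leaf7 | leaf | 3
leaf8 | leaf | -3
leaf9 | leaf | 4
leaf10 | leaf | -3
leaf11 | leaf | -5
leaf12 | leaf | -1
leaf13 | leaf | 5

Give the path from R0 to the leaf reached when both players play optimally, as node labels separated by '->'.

R0 -> C -> J -> leaf12

D (MIN): min(2, -1) = -1
E (MIN): min(8, 0, 1) = 0
A (MAX): max(-1, 0) = 0
F (MIN): min(5, 3) = 3
G (MIN): min(-3, 4) = -3
B (MAX): max(3, -3) = 3
H (MIN): min(-3, -5) = -5
J (MIN): min(-1, 5) = -1
C (MAX): max(-5, -1) = -1
R0 (MIN): min(0, 3, -1) = -1
At R0, MIN picks C (lowest: -1).
At C, MAX picks J (highest: -1).
At J, MIN picks leaf12 (lowest: -1).
Terminal value -1.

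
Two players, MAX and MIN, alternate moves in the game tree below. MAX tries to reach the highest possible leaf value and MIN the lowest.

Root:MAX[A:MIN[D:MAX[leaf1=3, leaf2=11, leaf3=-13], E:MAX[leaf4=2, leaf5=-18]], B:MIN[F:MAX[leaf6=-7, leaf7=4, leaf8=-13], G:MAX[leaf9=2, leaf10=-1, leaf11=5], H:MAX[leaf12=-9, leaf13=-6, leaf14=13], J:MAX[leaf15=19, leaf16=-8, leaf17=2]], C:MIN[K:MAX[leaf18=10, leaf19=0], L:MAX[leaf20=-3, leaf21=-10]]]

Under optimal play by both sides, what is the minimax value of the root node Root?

4

D (MAX): max(3, 11, -13) = 11
E (MAX): max(2, -18) = 2
A (MIN): min(11, 2) = 2
F (MAX): max(-7, 4, -13) = 4
G (MAX): max(2, -1, 5) = 5
H (MAX): max(-9, -6, 13) = 13
J (MAX): max(19, -8, 2) = 19
B (MIN): min(4, 5, 13, 19) = 4
K (MAX): max(10, 0) = 10
L (MAX): max(-3, -10) = -3
C (MIN): min(10, -3) = -3
Root (MAX): max(2, 4, -3) = 4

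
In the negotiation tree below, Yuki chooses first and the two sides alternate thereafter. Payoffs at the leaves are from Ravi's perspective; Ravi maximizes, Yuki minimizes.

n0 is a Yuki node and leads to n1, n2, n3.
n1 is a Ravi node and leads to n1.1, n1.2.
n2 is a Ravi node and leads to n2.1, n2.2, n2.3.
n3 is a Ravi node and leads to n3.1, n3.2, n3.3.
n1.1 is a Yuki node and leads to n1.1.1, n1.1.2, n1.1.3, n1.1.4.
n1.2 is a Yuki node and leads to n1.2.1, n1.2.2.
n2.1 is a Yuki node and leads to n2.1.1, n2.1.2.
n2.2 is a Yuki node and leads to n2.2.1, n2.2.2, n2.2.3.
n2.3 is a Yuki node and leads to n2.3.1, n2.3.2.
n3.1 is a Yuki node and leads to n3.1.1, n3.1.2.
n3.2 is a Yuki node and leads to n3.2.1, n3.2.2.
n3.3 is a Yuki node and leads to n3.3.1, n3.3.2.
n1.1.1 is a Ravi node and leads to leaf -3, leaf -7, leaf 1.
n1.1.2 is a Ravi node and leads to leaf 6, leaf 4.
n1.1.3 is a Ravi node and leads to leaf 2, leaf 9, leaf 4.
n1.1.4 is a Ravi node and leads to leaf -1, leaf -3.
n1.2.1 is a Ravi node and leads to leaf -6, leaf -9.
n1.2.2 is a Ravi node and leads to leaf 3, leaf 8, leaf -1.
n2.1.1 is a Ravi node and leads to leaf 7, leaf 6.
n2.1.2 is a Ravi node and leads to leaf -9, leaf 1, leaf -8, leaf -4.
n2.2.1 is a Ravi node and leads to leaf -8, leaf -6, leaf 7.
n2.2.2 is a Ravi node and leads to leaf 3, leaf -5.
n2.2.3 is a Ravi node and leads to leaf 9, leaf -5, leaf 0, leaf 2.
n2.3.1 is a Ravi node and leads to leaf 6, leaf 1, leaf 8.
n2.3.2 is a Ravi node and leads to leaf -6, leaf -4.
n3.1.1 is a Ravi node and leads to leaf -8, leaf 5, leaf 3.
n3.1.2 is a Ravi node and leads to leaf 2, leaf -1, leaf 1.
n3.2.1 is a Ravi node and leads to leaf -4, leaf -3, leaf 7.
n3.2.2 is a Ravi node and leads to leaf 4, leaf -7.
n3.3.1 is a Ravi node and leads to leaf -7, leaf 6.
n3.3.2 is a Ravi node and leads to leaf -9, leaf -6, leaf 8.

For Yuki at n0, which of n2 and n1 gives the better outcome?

n1

n2.1.1 (Ravi): max(7, 6) = 7
n2.1.2 (Ravi): max(-9, 1, -8, -4) = 1
n2.1 (Yuki): min(7, 1) = 1
n2.2.1 (Ravi): max(-8, -6, 7) = 7
n2.2.2 (Ravi): max(3, -5) = 3
n2.2.3 (Ravi): max(9, -5, 0, 2) = 9
n2.2 (Yuki): min(7, 3, 9) = 3
n2.3.1 (Ravi): max(6, 1, 8) = 8
n2.3.2 (Ravi): max(-6, -4) = -4
n2.3 (Yuki): min(8, -4) = -4
n2 (Ravi): max(1, 3, -4) = 3
n1.1.1 (Ravi): max(-3, -7, 1) = 1
n1.1.2 (Ravi): max(6, 4) = 6
n1.1.3 (Ravi): max(2, 9, 4) = 9
n1.1.4 (Ravi): max(-1, -3) = -1
n1.1 (Yuki): min(1, 6, 9, -1) = -1
n1.2.1 (Ravi): max(-6, -9) = -6
n1.2.2 (Ravi): max(3, 8, -1) = 8
n1.2 (Yuki): min(-6, 8) = -6
n1 (Ravi): max(-1, -6) = -1
Yuki prefers the lower value; n2=3, n1=-1. n1 is better since -1 < 3.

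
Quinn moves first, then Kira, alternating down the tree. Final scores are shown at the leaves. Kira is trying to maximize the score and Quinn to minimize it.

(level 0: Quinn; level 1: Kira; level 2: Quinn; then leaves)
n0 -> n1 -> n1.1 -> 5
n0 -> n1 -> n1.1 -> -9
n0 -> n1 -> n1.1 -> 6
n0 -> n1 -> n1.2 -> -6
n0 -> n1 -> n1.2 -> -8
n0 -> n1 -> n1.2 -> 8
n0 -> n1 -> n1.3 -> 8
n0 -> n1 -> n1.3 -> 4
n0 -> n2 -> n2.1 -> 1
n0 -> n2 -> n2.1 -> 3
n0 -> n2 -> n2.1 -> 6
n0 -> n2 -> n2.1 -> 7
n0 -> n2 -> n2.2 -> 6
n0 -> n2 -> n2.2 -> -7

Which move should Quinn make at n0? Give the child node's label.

n2

n1.1 (Quinn): min(5, -9, 6) = -9
n1.2 (Quinn): min(-6, -8, 8) = -8
n1.3 (Quinn): min(8, 4) = 4
n1 (Kira): max(-9, -8, 4) = 4
n2.1 (Quinn): min(1, 3, 6, 7) = 1
n2.2 (Quinn): min(6, -7) = -7
n2 (Kira): max(1, -7) = 1
n0 (Quinn): min(4, 1) = 1
Quinn at n0 wants the lowest of {n1=4, n2=1}, so chooses n2.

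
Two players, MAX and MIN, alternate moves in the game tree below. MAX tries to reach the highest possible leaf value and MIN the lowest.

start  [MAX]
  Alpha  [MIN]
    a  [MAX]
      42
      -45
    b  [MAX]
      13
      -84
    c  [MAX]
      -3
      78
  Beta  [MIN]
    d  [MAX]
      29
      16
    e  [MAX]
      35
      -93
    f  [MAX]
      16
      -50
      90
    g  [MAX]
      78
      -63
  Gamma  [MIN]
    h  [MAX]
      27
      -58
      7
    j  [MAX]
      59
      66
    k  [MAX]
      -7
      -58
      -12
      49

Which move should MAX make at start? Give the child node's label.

a (MAX): max(42, -45) = 42
b (MAX): max(13, -84) = 13
c (MAX): max(-3, 78) = 78
Alpha (MIN): min(42, 13, 78) = 13
d (MAX): max(29, 16) = 29
e (MAX): max(35, -93) = 35
f (MAX): max(16, -50, 90) = 90
g (MAX): max(78, -63) = 78
Beta (MIN): min(29, 35, 90, 78) = 29
h (MAX): max(27, -58, 7) = 27
j (MAX): max(59, 66) = 66
k (MAX): max(-7, -58, -12, 49) = 49
Gamma (MIN): min(27, 66, 49) = 27
start (MAX): max(13, 29, 27) = 29
MAX at start wants the highest of {Alpha=13, Beta=29, Gamma=27}, so chooses Beta.

Beta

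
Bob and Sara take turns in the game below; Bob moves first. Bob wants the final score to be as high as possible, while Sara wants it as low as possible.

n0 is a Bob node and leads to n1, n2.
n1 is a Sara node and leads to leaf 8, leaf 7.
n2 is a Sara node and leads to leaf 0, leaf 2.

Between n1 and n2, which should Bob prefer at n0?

n1

n1 (Sara): min(8, 7) = 7
n2 (Sara): min(0, 2) = 0
Bob prefers the higher value; n1=7, n2=0. n1 is better since 7 > 0.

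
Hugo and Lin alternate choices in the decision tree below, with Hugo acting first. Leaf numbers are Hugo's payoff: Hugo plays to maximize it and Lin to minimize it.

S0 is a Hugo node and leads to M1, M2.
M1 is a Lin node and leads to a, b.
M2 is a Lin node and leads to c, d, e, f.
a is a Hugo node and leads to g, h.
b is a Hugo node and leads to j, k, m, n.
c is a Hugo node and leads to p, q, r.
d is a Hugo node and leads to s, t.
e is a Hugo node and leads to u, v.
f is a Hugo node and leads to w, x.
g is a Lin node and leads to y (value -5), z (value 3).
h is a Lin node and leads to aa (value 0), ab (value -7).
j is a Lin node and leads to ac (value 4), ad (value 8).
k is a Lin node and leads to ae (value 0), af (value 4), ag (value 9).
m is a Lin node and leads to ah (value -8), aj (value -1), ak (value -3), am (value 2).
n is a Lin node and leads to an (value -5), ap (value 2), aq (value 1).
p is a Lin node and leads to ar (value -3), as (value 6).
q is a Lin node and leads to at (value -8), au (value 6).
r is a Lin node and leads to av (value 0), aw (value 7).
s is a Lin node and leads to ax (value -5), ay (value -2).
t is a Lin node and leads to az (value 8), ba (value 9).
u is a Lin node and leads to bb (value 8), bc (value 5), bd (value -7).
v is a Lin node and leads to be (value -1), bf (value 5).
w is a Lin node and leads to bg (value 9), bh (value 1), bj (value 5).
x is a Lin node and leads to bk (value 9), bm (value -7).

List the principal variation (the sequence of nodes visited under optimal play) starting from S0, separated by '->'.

S0 -> M2 -> e -> v -> be

g (Lin): min(-5, 3) = -5
h (Lin): min(0, -7) = -7
a (Hugo): max(-5, -7) = -5
j (Lin): min(4, 8) = 4
k (Lin): min(0, 4, 9) = 0
m (Lin): min(-8, -1, -3, 2) = -8
n (Lin): min(-5, 2, 1) = -5
b (Hugo): max(4, 0, -8, -5) = 4
M1 (Lin): min(-5, 4) = -5
p (Lin): min(-3, 6) = -3
q (Lin): min(-8, 6) = -8
r (Lin): min(0, 7) = 0
c (Hugo): max(-3, -8, 0) = 0
s (Lin): min(-5, -2) = -5
t (Lin): min(8, 9) = 8
d (Hugo): max(-5, 8) = 8
u (Lin): min(8, 5, -7) = -7
v (Lin): min(-1, 5) = -1
e (Hugo): max(-7, -1) = -1
w (Lin): min(9, 1, 5) = 1
x (Lin): min(9, -7) = -7
f (Hugo): max(1, -7) = 1
M2 (Lin): min(0, 8, -1, 1) = -1
S0 (Hugo): max(-5, -1) = -1
At S0, Hugo picks M2 (highest: -1).
At M2, Lin picks e (lowest: -1).
At e, Hugo picks v (highest: -1).
At v, Lin picks be (lowest: -1).
Terminal value -1.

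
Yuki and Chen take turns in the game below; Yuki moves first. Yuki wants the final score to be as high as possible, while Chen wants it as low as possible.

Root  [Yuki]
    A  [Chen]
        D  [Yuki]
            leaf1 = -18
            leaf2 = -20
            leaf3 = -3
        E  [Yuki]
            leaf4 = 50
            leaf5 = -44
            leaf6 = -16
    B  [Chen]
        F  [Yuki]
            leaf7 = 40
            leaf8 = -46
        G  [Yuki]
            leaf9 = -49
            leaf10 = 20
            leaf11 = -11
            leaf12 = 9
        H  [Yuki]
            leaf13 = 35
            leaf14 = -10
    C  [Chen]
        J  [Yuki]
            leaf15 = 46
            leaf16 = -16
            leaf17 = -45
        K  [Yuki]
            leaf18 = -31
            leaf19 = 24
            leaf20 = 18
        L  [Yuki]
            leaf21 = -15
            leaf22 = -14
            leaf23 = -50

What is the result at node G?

20

G (Yuki): max(-49, 20, -11, 9) = 20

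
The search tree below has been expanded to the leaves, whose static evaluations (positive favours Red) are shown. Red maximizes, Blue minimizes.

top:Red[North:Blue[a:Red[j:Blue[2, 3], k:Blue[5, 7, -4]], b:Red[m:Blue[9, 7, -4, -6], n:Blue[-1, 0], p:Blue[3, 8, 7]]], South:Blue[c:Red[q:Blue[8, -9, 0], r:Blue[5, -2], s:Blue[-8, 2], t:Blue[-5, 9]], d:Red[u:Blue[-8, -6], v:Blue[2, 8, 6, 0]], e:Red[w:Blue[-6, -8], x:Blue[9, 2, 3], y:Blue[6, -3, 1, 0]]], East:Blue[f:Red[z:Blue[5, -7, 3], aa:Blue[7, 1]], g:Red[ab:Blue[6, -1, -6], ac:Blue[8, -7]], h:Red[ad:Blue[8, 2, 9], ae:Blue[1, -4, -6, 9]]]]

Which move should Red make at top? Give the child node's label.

North

j (Blue): min(2, 3) = 2
k (Blue): min(5, 7, -4) = -4
a (Red): max(2, -4) = 2
m (Blue): min(9, 7, -4, -6) = -6
n (Blue): min(-1, 0) = -1
p (Blue): min(3, 8, 7) = 3
b (Red): max(-6, -1, 3) = 3
North (Blue): min(2, 3) = 2
q (Blue): min(8, -9, 0) = -9
r (Blue): min(5, -2) = -2
s (Blue): min(-8, 2) = -8
t (Blue): min(-5, 9) = -5
c (Red): max(-9, -2, -8, -5) = -2
u (Blue): min(-8, -6) = -8
v (Blue): min(2, 8, 6, 0) = 0
d (Red): max(-8, 0) = 0
w (Blue): min(-6, -8) = -8
x (Blue): min(9, 2, 3) = 2
y (Blue): min(6, -3, 1, 0) = -3
e (Red): max(-8, 2, -3) = 2
South (Blue): min(-2, 0, 2) = -2
z (Blue): min(5, -7, 3) = -7
aa (Blue): min(7, 1) = 1
f (Red): max(-7, 1) = 1
ab (Blue): min(6, -1, -6) = -6
ac (Blue): min(8, -7) = -7
g (Red): max(-6, -7) = -6
ad (Blue): min(8, 2, 9) = 2
ae (Blue): min(1, -4, -6, 9) = -6
h (Red): max(2, -6) = 2
East (Blue): min(1, -6, 2) = -6
top (Red): max(2, -2, -6) = 2
Red at top wants the highest of {North=2, South=-2, East=-6}, so chooses North.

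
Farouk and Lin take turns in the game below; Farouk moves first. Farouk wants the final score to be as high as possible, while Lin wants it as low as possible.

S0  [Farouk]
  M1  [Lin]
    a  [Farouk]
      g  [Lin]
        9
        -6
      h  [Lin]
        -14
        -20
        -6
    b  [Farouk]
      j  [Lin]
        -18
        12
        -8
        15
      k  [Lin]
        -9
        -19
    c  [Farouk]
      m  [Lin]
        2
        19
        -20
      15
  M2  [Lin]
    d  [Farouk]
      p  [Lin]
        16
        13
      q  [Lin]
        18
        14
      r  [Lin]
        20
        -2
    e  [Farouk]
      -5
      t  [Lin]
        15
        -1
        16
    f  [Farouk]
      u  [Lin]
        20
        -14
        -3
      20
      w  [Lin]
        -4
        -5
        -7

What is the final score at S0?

-1

g (Lin): min(9, -6) = -6
h (Lin): min(-14, -20, -6) = -20
a (Farouk): max(-6, -20) = -6
j (Lin): min(-18, 12, -8, 15) = -18
k (Lin): min(-9, -19) = -19
b (Farouk): max(-18, -19) = -18
m (Lin): min(2, 19, -20) = -20
c (Farouk): max(-20, 15) = 15
M1 (Lin): min(-6, -18, 15) = -18
p (Lin): min(16, 13) = 13
q (Lin): min(18, 14) = 14
r (Lin): min(20, -2) = -2
d (Farouk): max(13, 14, -2) = 14
t (Lin): min(15, -1, 16) = -1
e (Farouk): max(-5, -1) = -1
u (Lin): min(20, -14, -3) = -14
w (Lin): min(-4, -5, -7) = -7
f (Farouk): max(-14, 20, -7) = 20
M2 (Lin): min(14, -1, 20) = -1
S0 (Farouk): max(-18, -1) = -1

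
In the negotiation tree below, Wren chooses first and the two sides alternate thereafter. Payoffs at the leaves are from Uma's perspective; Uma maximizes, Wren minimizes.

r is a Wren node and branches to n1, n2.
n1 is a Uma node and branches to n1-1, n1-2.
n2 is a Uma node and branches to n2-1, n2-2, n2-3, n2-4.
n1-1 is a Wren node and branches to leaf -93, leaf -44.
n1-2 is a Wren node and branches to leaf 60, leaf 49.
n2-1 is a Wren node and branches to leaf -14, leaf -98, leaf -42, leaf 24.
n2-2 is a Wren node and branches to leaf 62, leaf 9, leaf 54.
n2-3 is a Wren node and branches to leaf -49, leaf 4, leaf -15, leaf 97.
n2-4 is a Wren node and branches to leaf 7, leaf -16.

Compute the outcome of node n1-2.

49

n1-2 (Wren): min(60, 49) = 49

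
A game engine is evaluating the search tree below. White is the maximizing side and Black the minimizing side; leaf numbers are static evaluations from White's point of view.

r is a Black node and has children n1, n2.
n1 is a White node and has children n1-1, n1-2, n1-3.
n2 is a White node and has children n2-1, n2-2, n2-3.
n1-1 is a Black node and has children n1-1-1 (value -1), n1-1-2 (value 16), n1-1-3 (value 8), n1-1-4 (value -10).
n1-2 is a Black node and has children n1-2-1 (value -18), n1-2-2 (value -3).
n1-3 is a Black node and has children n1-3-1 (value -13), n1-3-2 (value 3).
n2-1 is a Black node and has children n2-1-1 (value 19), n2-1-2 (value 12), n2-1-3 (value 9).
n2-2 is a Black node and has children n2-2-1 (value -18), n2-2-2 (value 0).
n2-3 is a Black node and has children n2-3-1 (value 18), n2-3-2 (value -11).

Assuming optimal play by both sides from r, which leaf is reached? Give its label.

n1-1-4

n1-1 (Black): min(-1, 16, 8, -10) = -10
n1-2 (Black): min(-18, -3) = -18
n1-3 (Black): min(-13, 3) = -13
n1 (White): max(-10, -18, -13) = -10
n2-1 (Black): min(19, 12, 9) = 9
n2-2 (Black): min(-18, 0) = -18
n2-3 (Black): min(18, -11) = -11
n2 (White): max(9, -18, -11) = 9
r (Black): min(-10, 9) = -10
At r, Black picks n1 (lowest: -10).
At n1, White picks n1-1 (highest: -10).
At n1-1, Black picks n1-1-4 (lowest: -10).
Terminal value -10.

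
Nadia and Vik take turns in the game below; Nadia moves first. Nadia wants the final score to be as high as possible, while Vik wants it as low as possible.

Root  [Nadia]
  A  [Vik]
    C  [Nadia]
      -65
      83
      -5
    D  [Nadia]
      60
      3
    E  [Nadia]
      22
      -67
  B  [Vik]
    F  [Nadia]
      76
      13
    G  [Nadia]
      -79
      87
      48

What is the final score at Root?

C (Nadia): max(-65, 83, -5) = 83
D (Nadia): max(60, 3) = 60
E (Nadia): max(22, -67) = 22
A (Vik): min(83, 60, 22) = 22
F (Nadia): max(76, 13) = 76
G (Nadia): max(-79, 87, 48) = 87
B (Vik): min(76, 87) = 76
Root (Nadia): max(22, 76) = 76

76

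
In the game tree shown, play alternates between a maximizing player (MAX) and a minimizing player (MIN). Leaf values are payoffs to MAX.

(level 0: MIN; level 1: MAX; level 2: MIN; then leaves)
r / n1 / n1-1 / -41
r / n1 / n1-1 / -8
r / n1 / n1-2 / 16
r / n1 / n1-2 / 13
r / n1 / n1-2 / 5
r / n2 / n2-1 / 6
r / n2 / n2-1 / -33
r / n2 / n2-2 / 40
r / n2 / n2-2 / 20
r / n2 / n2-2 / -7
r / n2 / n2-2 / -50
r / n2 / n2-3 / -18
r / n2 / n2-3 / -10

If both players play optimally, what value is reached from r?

n1-1 (MIN): min(-41, -8) = -41
n1-2 (MIN): min(16, 13, 5) = 5
n1 (MAX): max(-41, 5) = 5
n2-1 (MIN): min(6, -33) = -33
n2-2 (MIN): min(40, 20, -7, -50) = -50
n2-3 (MIN): min(-18, -10) = -18
n2 (MAX): max(-33, -50, -18) = -18
r (MIN): min(5, -18) = -18

-18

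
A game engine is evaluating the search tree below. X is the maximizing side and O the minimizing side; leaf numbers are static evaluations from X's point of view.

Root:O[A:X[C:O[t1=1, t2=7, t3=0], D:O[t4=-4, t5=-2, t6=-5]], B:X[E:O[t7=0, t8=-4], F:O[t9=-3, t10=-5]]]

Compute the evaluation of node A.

0

C (O): min(1, 7, 0) = 0
D (O): min(-4, -2, -5) = -5
A (X): max(0, -5) = 0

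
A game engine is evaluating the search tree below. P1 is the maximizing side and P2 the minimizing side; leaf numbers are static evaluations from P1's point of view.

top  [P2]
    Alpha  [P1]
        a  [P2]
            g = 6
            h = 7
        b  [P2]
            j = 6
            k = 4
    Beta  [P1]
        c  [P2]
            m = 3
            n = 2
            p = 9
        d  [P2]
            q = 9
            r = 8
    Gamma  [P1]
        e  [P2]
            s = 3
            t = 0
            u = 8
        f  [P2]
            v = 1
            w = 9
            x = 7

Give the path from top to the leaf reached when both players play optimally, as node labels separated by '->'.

top -> Gamma -> f -> v

a (P2): min(6, 7) = 6
b (P2): min(6, 4) = 4
Alpha (P1): max(6, 4) = 6
c (P2): min(3, 2, 9) = 2
d (P2): min(9, 8) = 8
Beta (P1): max(2, 8) = 8
e (P2): min(3, 0, 8) = 0
f (P2): min(1, 9, 7) = 1
Gamma (P1): max(0, 1) = 1
top (P2): min(6, 8, 1) = 1
At top, P2 picks Gamma (lowest: 1).
At Gamma, P1 picks f (highest: 1).
At f, P2 picks v (lowest: 1).
Terminal value 1.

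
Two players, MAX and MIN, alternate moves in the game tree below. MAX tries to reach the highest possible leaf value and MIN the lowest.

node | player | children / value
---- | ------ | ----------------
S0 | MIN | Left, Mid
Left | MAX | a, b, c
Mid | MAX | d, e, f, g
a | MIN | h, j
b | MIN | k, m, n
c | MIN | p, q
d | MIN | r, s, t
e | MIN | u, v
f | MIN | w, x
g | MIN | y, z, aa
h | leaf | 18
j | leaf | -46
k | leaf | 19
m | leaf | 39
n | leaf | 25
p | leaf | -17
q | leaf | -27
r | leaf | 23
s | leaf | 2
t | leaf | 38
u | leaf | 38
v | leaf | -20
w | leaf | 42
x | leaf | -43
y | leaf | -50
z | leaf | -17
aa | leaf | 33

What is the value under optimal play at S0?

2

a (MIN): min(18, -46) = -46
b (MIN): min(19, 39, 25) = 19
c (MIN): min(-17, -27) = -27
Left (MAX): max(-46, 19, -27) = 19
d (MIN): min(23, 2, 38) = 2
e (MIN): min(38, -20) = -20
f (MIN): min(42, -43) = -43
g (MIN): min(-50, -17, 33) = -50
Mid (MAX): max(2, -20, -43, -50) = 2
S0 (MIN): min(19, 2) = 2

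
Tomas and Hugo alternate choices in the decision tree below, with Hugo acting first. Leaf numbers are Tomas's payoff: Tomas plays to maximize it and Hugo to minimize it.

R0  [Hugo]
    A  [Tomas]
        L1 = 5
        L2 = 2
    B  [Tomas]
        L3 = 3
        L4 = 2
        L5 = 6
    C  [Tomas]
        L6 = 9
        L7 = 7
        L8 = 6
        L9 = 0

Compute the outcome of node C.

C (Tomas): max(9, 7, 6, 0) = 9

9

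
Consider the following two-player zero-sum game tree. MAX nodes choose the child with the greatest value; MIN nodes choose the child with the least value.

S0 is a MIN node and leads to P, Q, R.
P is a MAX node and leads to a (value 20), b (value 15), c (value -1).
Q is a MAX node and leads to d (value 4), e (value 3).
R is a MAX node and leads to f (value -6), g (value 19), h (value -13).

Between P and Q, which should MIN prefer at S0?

P (MAX): max(20, 15, -1) = 20
Q (MAX): max(4, 3) = 4
MIN prefers the lower value; P=20, Q=4. Q is better since 4 < 20.

Q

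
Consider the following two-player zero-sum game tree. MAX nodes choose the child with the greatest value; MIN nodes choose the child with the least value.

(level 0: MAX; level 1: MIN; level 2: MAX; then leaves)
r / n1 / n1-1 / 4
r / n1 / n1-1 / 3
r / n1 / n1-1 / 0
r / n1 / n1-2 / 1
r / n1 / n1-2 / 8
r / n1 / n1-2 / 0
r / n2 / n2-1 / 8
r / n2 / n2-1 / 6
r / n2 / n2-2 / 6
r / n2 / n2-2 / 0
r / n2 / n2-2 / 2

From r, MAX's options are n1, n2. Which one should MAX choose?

n2

n1-1 (MAX): max(4, 3, 0) = 4
n1-2 (MAX): max(1, 8, 0) = 8
n1 (MIN): min(4, 8) = 4
n2-1 (MAX): max(8, 6) = 8
n2-2 (MAX): max(6, 0, 2) = 6
n2 (MIN): min(8, 6) = 6
r (MAX): max(4, 6) = 6
MAX at r wants the highest of {n1=4, n2=6}, so chooses n2.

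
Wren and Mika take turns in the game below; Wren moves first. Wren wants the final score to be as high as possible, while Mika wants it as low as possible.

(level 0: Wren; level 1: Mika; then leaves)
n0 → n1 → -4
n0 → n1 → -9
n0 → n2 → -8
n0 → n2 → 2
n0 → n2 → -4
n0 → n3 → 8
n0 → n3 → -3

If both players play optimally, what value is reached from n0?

-3

n1 (Mika): min(-4, -9) = -9
n2 (Mika): min(-8, 2, -4) = -8
n3 (Mika): min(8, -3) = -3
n0 (Wren): max(-9, -8, -3) = -3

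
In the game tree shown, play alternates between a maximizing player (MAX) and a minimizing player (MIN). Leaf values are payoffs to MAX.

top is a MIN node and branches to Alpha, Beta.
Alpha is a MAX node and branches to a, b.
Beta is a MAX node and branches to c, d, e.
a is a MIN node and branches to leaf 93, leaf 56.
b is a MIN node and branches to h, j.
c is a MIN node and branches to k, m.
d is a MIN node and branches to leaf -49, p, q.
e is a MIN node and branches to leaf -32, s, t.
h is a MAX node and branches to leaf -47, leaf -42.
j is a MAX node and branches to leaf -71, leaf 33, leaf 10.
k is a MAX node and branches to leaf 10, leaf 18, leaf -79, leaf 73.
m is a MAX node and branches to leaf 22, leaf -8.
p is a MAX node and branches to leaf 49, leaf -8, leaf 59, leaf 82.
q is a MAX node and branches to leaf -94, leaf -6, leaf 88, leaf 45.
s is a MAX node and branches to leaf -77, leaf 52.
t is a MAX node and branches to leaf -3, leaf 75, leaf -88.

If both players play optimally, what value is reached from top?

a (MIN): min(93, 56) = 56
h (MAX): max(-47, -42) = -42
j (MAX): max(-71, 33, 10) = 33
b (MIN): min(-42, 33) = -42
Alpha (MAX): max(56, -42) = 56
k (MAX): max(10, 18, -79, 73) = 73
m (MAX): max(22, -8) = 22
c (MIN): min(73, 22) = 22
p (MAX): max(49, -8, 59, 82) = 82
q (MAX): max(-94, -6, 88, 45) = 88
d (MIN): min(-49, 82, 88) = -49
s (MAX): max(-77, 52) = 52
t (MAX): max(-3, 75, -88) = 75
e (MIN): min(-32, 52, 75) = -32
Beta (MAX): max(22, -49, -32) = 22
top (MIN): min(56, 22) = 22

22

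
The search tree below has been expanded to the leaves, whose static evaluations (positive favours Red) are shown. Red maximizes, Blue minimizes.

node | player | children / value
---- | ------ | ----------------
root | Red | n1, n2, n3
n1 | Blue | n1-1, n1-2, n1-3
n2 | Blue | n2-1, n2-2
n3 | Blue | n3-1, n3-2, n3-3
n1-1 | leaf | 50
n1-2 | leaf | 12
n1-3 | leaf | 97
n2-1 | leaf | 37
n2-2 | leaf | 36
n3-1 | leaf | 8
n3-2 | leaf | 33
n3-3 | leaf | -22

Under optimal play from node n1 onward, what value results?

n1 (Blue): min(50, 12, 97) = 12

12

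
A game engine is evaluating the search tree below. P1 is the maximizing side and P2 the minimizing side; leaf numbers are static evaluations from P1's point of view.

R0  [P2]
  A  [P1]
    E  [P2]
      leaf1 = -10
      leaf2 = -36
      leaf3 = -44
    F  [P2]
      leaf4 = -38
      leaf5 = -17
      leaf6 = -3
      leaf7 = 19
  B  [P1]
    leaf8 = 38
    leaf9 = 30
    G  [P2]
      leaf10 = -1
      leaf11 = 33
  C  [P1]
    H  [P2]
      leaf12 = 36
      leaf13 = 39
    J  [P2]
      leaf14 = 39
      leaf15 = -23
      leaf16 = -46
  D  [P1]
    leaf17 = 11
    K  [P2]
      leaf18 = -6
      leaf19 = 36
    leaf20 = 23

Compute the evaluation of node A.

E (P2): min(-10, -36, -44) = -44
F (P2): min(-38, -17, -3, 19) = -38
A (P1): max(-44, -38) = -38

-38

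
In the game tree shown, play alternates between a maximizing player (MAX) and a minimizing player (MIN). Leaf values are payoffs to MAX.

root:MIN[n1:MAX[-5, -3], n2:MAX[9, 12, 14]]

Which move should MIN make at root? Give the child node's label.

n1 (MAX): max(-5, -3) = -3
n2 (MAX): max(9, 12, 14) = 14
root (MIN): min(-3, 14) = -3
MIN at root wants the lowest of {n1=-3, n2=14}, so chooses n1.

n1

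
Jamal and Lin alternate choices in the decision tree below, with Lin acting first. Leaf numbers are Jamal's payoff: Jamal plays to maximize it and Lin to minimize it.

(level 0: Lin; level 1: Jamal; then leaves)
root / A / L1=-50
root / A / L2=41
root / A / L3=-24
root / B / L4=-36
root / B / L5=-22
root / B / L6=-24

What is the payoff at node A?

A (Jamal): max(-50, 41, -24) = 41

41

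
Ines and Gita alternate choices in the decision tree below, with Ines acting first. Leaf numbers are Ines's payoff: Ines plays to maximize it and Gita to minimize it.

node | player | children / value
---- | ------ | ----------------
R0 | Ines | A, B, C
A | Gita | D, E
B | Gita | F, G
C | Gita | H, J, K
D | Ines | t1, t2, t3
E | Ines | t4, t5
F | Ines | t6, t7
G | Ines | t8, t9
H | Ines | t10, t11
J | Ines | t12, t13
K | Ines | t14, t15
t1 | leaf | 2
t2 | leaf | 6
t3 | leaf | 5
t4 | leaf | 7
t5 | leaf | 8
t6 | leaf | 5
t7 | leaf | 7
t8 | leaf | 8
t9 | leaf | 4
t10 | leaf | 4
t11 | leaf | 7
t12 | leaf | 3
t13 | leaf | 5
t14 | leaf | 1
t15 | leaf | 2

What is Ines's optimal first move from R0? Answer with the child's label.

D (Ines): max(2, 6, 5) = 6
E (Ines): max(7, 8) = 8
A (Gita): min(6, 8) = 6
F (Ines): max(5, 7) = 7
G (Ines): max(8, 4) = 8
B (Gita): min(7, 8) = 7
H (Ines): max(4, 7) = 7
J (Ines): max(3, 5) = 5
K (Ines): max(1, 2) = 2
C (Gita): min(7, 5, 2) = 2
R0 (Ines): max(6, 7, 2) = 7
Ines at R0 wants the highest of {A=6, B=7, C=2}, so chooses B.

B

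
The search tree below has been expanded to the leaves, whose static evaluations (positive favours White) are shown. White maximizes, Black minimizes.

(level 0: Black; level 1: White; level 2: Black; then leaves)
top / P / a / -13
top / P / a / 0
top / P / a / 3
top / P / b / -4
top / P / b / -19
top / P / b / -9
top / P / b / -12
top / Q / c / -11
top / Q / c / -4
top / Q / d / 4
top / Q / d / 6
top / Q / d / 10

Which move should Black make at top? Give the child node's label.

P

a (Black): min(-13, 0, 3) = -13
b (Black): min(-4, -19, -9, -12) = -19
P (White): max(-13, -19) = -13
c (Black): min(-11, -4) = -11
d (Black): min(4, 6, 10) = 4
Q (White): max(-11, 4) = 4
top (Black): min(-13, 4) = -13
Black at top wants the lowest of {P=-13, Q=4}, so chooses P.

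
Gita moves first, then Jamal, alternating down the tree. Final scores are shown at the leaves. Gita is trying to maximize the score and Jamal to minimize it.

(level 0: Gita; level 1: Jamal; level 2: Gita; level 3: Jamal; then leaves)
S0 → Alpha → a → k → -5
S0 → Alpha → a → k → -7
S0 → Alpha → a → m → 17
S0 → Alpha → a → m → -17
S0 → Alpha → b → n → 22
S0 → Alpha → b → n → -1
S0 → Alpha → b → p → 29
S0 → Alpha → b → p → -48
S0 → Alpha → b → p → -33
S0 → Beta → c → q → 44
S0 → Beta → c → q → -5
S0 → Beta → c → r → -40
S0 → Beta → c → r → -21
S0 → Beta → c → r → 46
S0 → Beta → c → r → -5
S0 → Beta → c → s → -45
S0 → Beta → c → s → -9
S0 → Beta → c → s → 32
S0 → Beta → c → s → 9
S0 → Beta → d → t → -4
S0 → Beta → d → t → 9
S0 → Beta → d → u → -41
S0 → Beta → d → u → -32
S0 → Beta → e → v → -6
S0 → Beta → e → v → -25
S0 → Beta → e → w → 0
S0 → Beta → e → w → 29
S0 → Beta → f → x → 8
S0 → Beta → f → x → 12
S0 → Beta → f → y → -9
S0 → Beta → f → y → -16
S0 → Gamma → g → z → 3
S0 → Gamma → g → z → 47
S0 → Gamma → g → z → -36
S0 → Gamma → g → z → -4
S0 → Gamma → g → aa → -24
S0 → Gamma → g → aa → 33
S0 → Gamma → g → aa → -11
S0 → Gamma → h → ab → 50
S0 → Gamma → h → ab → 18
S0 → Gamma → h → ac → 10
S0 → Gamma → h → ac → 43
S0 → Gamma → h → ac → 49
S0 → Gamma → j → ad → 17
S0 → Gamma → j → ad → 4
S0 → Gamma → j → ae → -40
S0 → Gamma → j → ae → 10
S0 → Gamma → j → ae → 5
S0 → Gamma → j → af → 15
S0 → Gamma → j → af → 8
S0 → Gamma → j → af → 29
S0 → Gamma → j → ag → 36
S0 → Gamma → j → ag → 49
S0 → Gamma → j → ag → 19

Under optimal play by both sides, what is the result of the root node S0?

-5

k (Jamal): min(-5, -7) = -7
m (Jamal): min(17, -17) = -17
a (Gita): max(-7, -17) = -7
n (Jamal): min(22, -1) = -1
p (Jamal): min(29, -48, -33) = -48
b (Gita): max(-1, -48) = -1
Alpha (Jamal): min(-7, -1) = -7
q (Jamal): min(44, -5) = -5
r (Jamal): min(-40, -21, 46, -5) = -40
s (Jamal): min(-45, -9, 32, 9) = -45
c (Gita): max(-5, -40, -45) = -5
t (Jamal): min(-4, 9) = -4
u (Jamal): min(-41, -32) = -41
d (Gita): max(-4, -41) = -4
v (Jamal): min(-6, -25) = -25
w (Jamal): min(0, 29) = 0
e (Gita): max(-25, 0) = 0
x (Jamal): min(8, 12) = 8
y (Jamal): min(-9, -16) = -16
f (Gita): max(8, -16) = 8
Beta (Jamal): min(-5, -4, 0, 8) = -5
z (Jamal): min(3, 47, -36, -4) = -36
aa (Jamal): min(-24, 33, -11) = -24
g (Gita): max(-36, -24) = -24
ab (Jamal): min(50, 18) = 18
ac (Jamal): min(10, 43, 49) = 10
h (Gita): max(18, 10) = 18
ad (Jamal): min(17, 4) = 4
ae (Jamal): min(-40, 10, 5) = -40
af (Jamal): min(15, 8, 29) = 8
ag (Jamal): min(36, 49, 19) = 19
j (Gita): max(4, -40, 8, 19) = 19
Gamma (Jamal): min(-24, 18, 19) = -24
S0 (Gita): max(-7, -5, -24) = -5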